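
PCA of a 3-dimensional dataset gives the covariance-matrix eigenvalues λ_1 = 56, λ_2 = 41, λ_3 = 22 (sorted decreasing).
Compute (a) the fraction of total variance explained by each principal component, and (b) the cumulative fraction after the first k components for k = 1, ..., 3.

Step 1 — total variance = trace(Sigma) = Σ λ_i = 56 + 41 + 22 = 119.

Step 2 — fraction explained by component i = λ_i / Σ λ:
  PC1: 56/119 = 0.4706
  PC2: 41/119 = 0.3445
  PC3: 22/119 = 0.1849

Step 3 — cumulative fraction after k components = (λ_1 + ... + λ_k) / Σ λ:
  k = 1: 56/119 = 0.4706
  k = 2: (56 + 41)/119 = 97/119 = 0.8151
  k = 3: (56 + 41 + 22)/119 = 119/119 = 1

Summary (fraction, with percent):

explained: PC1 0.4706 (47.06%), PC2 0.3445 (34.45%), PC3 0.1849 (18.49%);  cumulative: 0.4706, 0.8151, 1


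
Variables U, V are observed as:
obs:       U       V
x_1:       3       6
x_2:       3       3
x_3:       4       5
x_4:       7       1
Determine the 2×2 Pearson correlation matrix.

Step 1 — column means:
  mean(U) = (3 + 3 + 4 + 7) / 4 = 17/4 = 4.25
  mean(V) = (6 + 3 + 5 + 1) / 4 = 15/4 = 3.75

Step 2 — sample variances and covariances s[i,j] = (1/(n-1)) · Σ_k (x_{k,i} - mean_i) · (x_{k,j} - mean_j), with n-1 = 3:
  s[U,U] = ((-1.25)·(-1.25) + (-1.25)·(-1.25) + (-0.25)·(-0.25) + (2.75)·(2.75)) / 3 = 10.75/3 = 3.5833
  s[U,V] = ((-1.25)·(2.25) + (-1.25)·(-0.75) + (-0.25)·(1.25) + (2.75)·(-2.75)) / 3 = -9.75/3 = -3.25
  s[V,V] = ((2.25)·(2.25) + (-0.75)·(-0.75) + (1.25)·(1.25) + (-2.75)·(-2.75)) / 3 = 14.75/3 = 4.9167
  Sample standard deviations s_i = √(s[i,i]):
  s(U) = √(3.5833) = 1.893
  s(V) = √(4.9167) = 2.2174

Step 3 — r_{ij} = s_{ij} / (s_i · s_j):
  r[U,U] = 1 (diagonal).
  r[U,V] = -3.25 / (1.893 · 2.2174) = -3.25 / 4.1974 = -0.7743
  r[V,V] = 1 (diagonal).

R is symmetric with unit diagonal. Assembling:

R = [[1, -0.7743],
 [-0.7743, 1]]


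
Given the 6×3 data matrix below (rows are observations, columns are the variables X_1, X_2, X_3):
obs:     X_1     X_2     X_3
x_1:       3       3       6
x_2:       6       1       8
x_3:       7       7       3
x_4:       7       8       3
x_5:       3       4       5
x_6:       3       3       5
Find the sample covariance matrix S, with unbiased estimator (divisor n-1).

Step 1 — column means:
  mean(X_1) = (3 + 6 + 7 + 7 + 3 + 3) / 6 = 29/6 = 4.8333
  mean(X_2) = (3 + 1 + 7 + 8 + 4 + 3) / 6 = 26/6 = 4.3333
  mean(X_3) = (6 + 8 + 3 + 3 + 5 + 5) / 6 = 30/6 = 5

Step 2 — sample covariance S[i,j] = (1/(n-1)) · Σ_k (x_{k,i} - mean_i) · (x_{k,j} - mean_j), with n-1 = 5.
  S[X_1,X_1] = ((-1.8333)·(-1.8333) + (1.1667)·(1.1667) + (2.1667)·(2.1667) + (2.1667)·(2.1667) + (-1.8333)·(-1.8333) + (-1.8333)·(-1.8333)) / 5 = 20.8333/5 = 4.1667
  S[X_1,X_2] = ((-1.8333)·(-1.3333) + (1.1667)·(-3.3333) + (2.1667)·(2.6667) + (2.1667)·(3.6667) + (-1.8333)·(-0.3333) + (-1.8333)·(-1.3333)) / 5 = 15.3333/5 = 3.0667
  S[X_1,X_3] = ((-1.8333)·(1) + (1.1667)·(3) + (2.1667)·(-2) + (2.1667)·(-2) + (-1.8333)·(0) + (-1.8333)·(0)) / 5 = -7/5 = -1.4
  S[X_2,X_2] = ((-1.3333)·(-1.3333) + (-3.3333)·(-3.3333) + (2.6667)·(2.6667) + (3.6667)·(3.6667) + (-0.3333)·(-0.3333) + (-1.3333)·(-1.3333)) / 5 = 35.3333/5 = 7.0667
  S[X_2,X_3] = ((-1.3333)·(1) + (-3.3333)·(3) + (2.6667)·(-2) + (3.6667)·(-2) + (-0.3333)·(0) + (-1.3333)·(0)) / 5 = -24/5 = -4.8
  S[X_3,X_3] = ((1)·(1) + (3)·(3) + (-2)·(-2) + (-2)·(-2) + (0)·(0) + (0)·(0)) / 5 = 18/5 = 3.6

S is symmetric (S[j,i] = S[i,j]). Assembling:

S = [[4.1667, 3.0667, -1.4],
 [3.0667, 7.0667, -4.8],
 [-1.4, -4.8, 3.6]]


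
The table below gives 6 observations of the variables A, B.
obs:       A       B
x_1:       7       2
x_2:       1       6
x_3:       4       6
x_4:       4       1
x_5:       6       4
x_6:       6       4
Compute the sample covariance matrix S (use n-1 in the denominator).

Step 1 — column means:
  mean(A) = (7 + 1 + 4 + 4 + 6 + 6) / 6 = 28/6 = 4.6667
  mean(B) = (2 + 6 + 6 + 1 + 4 + 4) / 6 = 23/6 = 3.8333

Step 2 — sample covariance S[i,j] = (1/(n-1)) · Σ_k (x_{k,i} - mean_i) · (x_{k,j} - mean_j), with n-1 = 5.
  S[A,A] = ((2.3333)·(2.3333) + (-3.6667)·(-3.6667) + (-0.6667)·(-0.6667) + (-0.6667)·(-0.6667) + (1.3333)·(1.3333) + (1.3333)·(1.3333)) / 5 = 23.3333/5 = 4.6667
  S[A,B] = ((2.3333)·(-1.8333) + (-3.6667)·(2.1667) + (-0.6667)·(2.1667) + (-0.6667)·(-2.8333) + (1.3333)·(0.1667) + (1.3333)·(0.1667)) / 5 = -11.3333/5 = -2.2667
  S[B,B] = ((-1.8333)·(-1.8333) + (2.1667)·(2.1667) + (2.1667)·(2.1667) + (-2.8333)·(-2.8333) + (0.1667)·(0.1667) + (0.1667)·(0.1667)) / 5 = 20.8333/5 = 4.1667

S is symmetric (S[j,i] = S[i,j]). Assembling:

S = [[4.6667, -2.2667],
 [-2.2667, 4.1667]]


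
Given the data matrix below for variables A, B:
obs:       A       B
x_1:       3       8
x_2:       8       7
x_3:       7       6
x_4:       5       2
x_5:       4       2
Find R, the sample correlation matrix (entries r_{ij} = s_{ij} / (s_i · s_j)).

Step 1 — column means:
  mean(A) = (3 + 8 + 7 + 5 + 4) / 5 = 27/5 = 5.4
  mean(B) = (8 + 7 + 6 + 2 + 2) / 5 = 25/5 = 5

Step 2 — sample variances and covariances s[i,j] = (1/(n-1)) · Σ_k (x_{k,i} - mean_i) · (x_{k,j} - mean_j), with n-1 = 4:
  s[A,A] = ((-2.4)·(-2.4) + (2.6)·(2.6) + (1.6)·(1.6) + (-0.4)·(-0.4) + (-1.4)·(-1.4)) / 4 = 17.2/4 = 4.3
  s[A,B] = ((-2.4)·(3) + (2.6)·(2) + (1.6)·(1) + (-0.4)·(-3) + (-1.4)·(-3)) / 4 = 5/4 = 1.25
  s[B,B] = ((3)·(3) + (2)·(2) + (1)·(1) + (-3)·(-3) + (-3)·(-3)) / 4 = 32/4 = 8
  Sample standard deviations s_i = √(s[i,i]):
  s(A) = √(4.3) = 2.0736
  s(B) = √(8) = 2.8284

Step 3 — r_{ij} = s_{ij} / (s_i · s_j):
  r[A,A] = 1 (diagonal).
  r[A,B] = 1.25 / (2.0736 · 2.8284) = 1.25 / 5.8652 = 0.2131
  r[B,B] = 1 (diagonal).

R is symmetric with unit diagonal. Assembling:

R = [[1, 0.2131],
 [0.2131, 1]]


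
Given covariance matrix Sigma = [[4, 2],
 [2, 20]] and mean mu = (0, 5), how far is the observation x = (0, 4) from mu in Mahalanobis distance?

Step 1 — centre the observation: (x - mu) = (0, -1).

Step 2 — invert Sigma. det(Sigma) = 4·20 - (2)² = 76.
  Sigma^{-1} = (1/det) · [[d, -b], [-b, a]] = [[0.2632, -0.0263],
 [-0.0263, 0.0526]].

Step 3 — form the quadratic (x - mu)^T · Sigma^{-1} · (x - mu):
  Sigma^{-1} · (x - mu) = (0.0263, -0.0526).
  (x - mu)^T · [Sigma^{-1} · (x - mu)] = (0)·(0.0263) + (-1)·(-0.0526) = 0.0526.

Step 4 — take square root: d = √(0.0526) ≈ 0.2294.

d(x, mu) = √(0.0526) ≈ 0.2294


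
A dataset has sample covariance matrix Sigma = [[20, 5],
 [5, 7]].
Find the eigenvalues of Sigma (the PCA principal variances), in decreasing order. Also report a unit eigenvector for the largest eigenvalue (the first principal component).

Step 1 — characteristic polynomial of 2×2 Sigma:
  det(Sigma - λI) = λ² - trace · λ + det = 0.
  trace = 20 + 7 = 27, det = 20·7 - (5)² = 115.
Step 2 — discriminant:
  Δ = trace² - 4·det = 729 - 460 = 269.
Step 3 — eigenvalues:
  λ = (trace ± √Δ)/2 = (27 ± 16.4012)/2,
  λ_1 = 21.7006,  λ_2 = 5.2994.

Step 4 — unit eigenvector for λ_1: solve (Sigma - λ_1 I)v = 0. First row:
  (20 - 21.7006)·v_x + (5)·v_y = 0, i.e. (-1.7006)·v_x + (5)·v_y = 0,
  so v ∝ (b, λ_1 - a) = (5, 1.7006) = u.
  ||u|| = √((5)² + (1.7006)²) = √(27.8921) ≈ 5.2813,
  v_1 = u/||u|| ≈ (0.9467, 0.322) (||v_1|| = 1).

λ_1 = 21.7006,  λ_2 = 5.2994;  v_1 ≈ (0.9467, 0.322)


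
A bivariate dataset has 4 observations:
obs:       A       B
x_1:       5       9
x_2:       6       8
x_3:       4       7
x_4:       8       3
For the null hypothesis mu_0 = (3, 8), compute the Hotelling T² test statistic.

Step 1 — sample mean vector:
  mean(A) = (5 + 6 + 4 + 8) / 4 = 23/4 = 5.75
  mean(B) = (9 + 8 + 7 + 3) / 4 = 27/4 = 6.75
  x̄ = (5.75, 6.75),  deviation x̄ - mu_0 = (5.75, 6.75) - (3, 8) = (2.75, -1.25).

Step 2 — sample covariance matrix, S[i,j] = (1/(n-1)) · Σ_k (x_{k,i} - mean_i) · (x_{k,j} - mean_j), divisor n-1 = 3:
  S[A,A] = ((-0.75)·(-0.75) + (0.25)·(0.25) + (-1.75)·(-1.75) + (2.25)·(2.25)) / 3 = 8.75/3 = 2.9167
  S[A,B] = ((-0.75)·(2.25) + (0.25)·(1.25) + (-1.75)·(0.25) + (2.25)·(-3.75)) / 3 = -10.25/3 = -3.4167
  S[B,B] = ((2.25)·(2.25) + (1.25)·(1.25) + (0.25)·(0.25) + (-3.75)·(-3.75)) / 3 = 20.75/3 = 6.9167
  S = [[2.9167, -3.4167],
 [-3.4167, 6.9167]].

Step 3 — invert S. det(S) = 2.9167·6.9167 - (-3.4167)² = 8.5.
  S^{-1} = (1/det) · [[d, -b], [-b, a]] = [[0.8137, 0.402],
 [0.402, 0.3431]].

Step 4 — quadratic form (x̄ - mu_0)^T · S^{-1} · (x̄ - mu_0):
  S^{-1} · (x̄ - mu_0) = (1.7353, 0.6765),
  (x̄ - mu_0)^T · [...] = (2.75)·(1.7353) + (-1.25)·(0.6765) = 3.9265.

Step 5 — scale by n: T² = 4 · 3.9265 = 15.7059.

T² ≈ 15.7059


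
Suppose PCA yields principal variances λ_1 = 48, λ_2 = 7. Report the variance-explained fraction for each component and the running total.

Step 1 — total variance = trace(Sigma) = Σ λ_i = 48 + 7 = 55.

Step 2 — fraction explained by component i = λ_i / Σ λ:
  PC1: 48/55 = 0.8727
  PC2: 7/55 = 0.1273

Step 3 — cumulative fraction after k components = (λ_1 + ... + λ_k) / Σ λ:
  k = 1: 48/55 = 0.8727
  k = 2: (48 + 7)/55 = 55/55 = 1

Summary (fraction, with percent):

explained: PC1 0.8727 (87.27%), PC2 0.1273 (12.73%);  cumulative: 0.8727, 1


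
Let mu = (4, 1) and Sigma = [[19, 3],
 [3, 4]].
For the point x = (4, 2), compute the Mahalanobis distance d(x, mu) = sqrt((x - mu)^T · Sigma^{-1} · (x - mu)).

Step 1 — centre the observation: (x - mu) = (0, 1).

Step 2 — invert Sigma. det(Sigma) = 19·4 - (3)² = 67.
  Sigma^{-1} = (1/det) · [[d, -b], [-b, a]] = [[0.0597, -0.0448],
 [-0.0448, 0.2836]].

Step 3 — form the quadratic (x - mu)^T · Sigma^{-1} · (x - mu):
  Sigma^{-1} · (x - mu) = (-0.0448, 0.2836).
  (x - mu)^T · [Sigma^{-1} · (x - mu)] = (0)·(-0.0448) + (1)·(0.2836) = 0.2836.

Step 4 — take square root: d = √(0.2836) ≈ 0.5325.

d(x, mu) = √(0.2836) ≈ 0.5325


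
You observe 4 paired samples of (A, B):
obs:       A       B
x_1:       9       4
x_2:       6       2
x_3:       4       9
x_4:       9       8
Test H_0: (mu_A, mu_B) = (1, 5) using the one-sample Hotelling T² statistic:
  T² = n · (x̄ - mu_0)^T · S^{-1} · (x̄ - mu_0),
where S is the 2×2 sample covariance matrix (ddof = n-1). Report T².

Step 1 — sample mean vector:
  mean(A) = (9 + 6 + 4 + 9) / 4 = 28/4 = 7
  mean(B) = (4 + 2 + 9 + 8) / 4 = 23/4 = 5.75
  x̄ = (7, 5.75),  deviation x̄ - mu_0 = (7, 5.75) - (1, 5) = (6, 0.75).

Step 2 — sample covariance matrix, S[i,j] = (1/(n-1)) · Σ_k (x_{k,i} - mean_i) · (x_{k,j} - mean_j), divisor n-1 = 3:
  S[A,A] = ((2)·(2) + (-1)·(-1) + (-3)·(-3) + (2)·(2)) / 3 = 18/3 = 6
  S[A,B] = ((2)·(-1.75) + (-1)·(-3.75) + (-3)·(3.25) + (2)·(2.25)) / 3 = -5/3 = -1.6667
  S[B,B] = ((-1.75)·(-1.75) + (-3.75)·(-3.75) + (3.25)·(3.25) + (2.25)·(2.25)) / 3 = 32.75/3 = 10.9167
  S = [[6, -1.6667],
 [-1.6667, 10.9167]].

Step 3 — invert S. det(S) = 6·10.9167 - (-1.6667)² = 62.7222.
  S^{-1} = (1/det) · [[d, -b], [-b, a]] = [[0.174, 0.0266],
 [0.0266, 0.0957]].

Step 4 — quadratic form (x̄ - mu_0)^T · S^{-1} · (x̄ - mu_0):
  S^{-1} · (x̄ - mu_0) = (1.0642, 0.2312),
  (x̄ - mu_0)^T · [...] = (6)·(1.0642) + (0.75)·(0.2312) = 6.5587.

Step 5 — scale by n: T² = 4 · 6.5587 = 26.2347.

T² ≈ 26.2347


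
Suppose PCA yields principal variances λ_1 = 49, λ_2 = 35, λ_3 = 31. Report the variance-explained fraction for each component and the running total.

Step 1 — total variance = trace(Sigma) = Σ λ_i = 49 + 35 + 31 = 115.

Step 2 — fraction explained by component i = λ_i / Σ λ:
  PC1: 49/115 = 0.4261
  PC2: 35/115 = 0.3043
  PC3: 31/115 = 0.2696

Step 3 — cumulative fraction after k components = (λ_1 + ... + λ_k) / Σ λ:
  k = 1: 49/115 = 0.4261
  k = 2: (49 + 35)/115 = 84/115 = 0.7304
  k = 3: (49 + 35 + 31)/115 = 115/115 = 1

Summary (fraction, with percent):

explained: PC1 0.4261 (42.61%), PC2 0.3043 (30.43%), PC3 0.2696 (26.96%);  cumulative: 0.4261, 0.7304, 1


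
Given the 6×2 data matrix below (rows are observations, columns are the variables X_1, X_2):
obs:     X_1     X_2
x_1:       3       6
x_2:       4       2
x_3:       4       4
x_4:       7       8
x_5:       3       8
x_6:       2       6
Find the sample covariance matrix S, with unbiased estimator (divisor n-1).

Step 1 — column means:
  mean(X_1) = (3 + 4 + 4 + 7 + 3 + 2) / 6 = 23/6 = 3.8333
  mean(X_2) = (6 + 2 + 4 + 8 + 8 + 6) / 6 = 34/6 = 5.6667

Step 2 — sample covariance S[i,j] = (1/(n-1)) · Σ_k (x_{k,i} - mean_i) · (x_{k,j} - mean_j), with n-1 = 5.
  S[X_1,X_1] = ((-0.8333)·(-0.8333) + (0.1667)·(0.1667) + (0.1667)·(0.1667) + (3.1667)·(3.1667) + (-0.8333)·(-0.8333) + (-1.8333)·(-1.8333)) / 5 = 14.8333/5 = 2.9667
  S[X_1,X_2] = ((-0.8333)·(0.3333) + (0.1667)·(-3.6667) + (0.1667)·(-1.6667) + (3.1667)·(2.3333) + (-0.8333)·(2.3333) + (-1.8333)·(0.3333)) / 5 = 3.6667/5 = 0.7333
  S[X_2,X_2] = ((0.3333)·(0.3333) + (-3.6667)·(-3.6667) + (-1.6667)·(-1.6667) + (2.3333)·(2.3333) + (2.3333)·(2.3333) + (0.3333)·(0.3333)) / 5 = 27.3333/5 = 5.4667

S is symmetric (S[j,i] = S[i,j]). Assembling:

S = [[2.9667, 0.7333],
 [0.7333, 5.4667]]


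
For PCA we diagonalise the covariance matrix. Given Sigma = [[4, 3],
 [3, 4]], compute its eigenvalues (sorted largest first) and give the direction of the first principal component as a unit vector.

Step 1 — characteristic polynomial of 2×2 Sigma:
  det(Sigma - λI) = λ² - trace · λ + det = 0.
  trace = 4 + 4 = 8, det = 4·4 - (3)² = 7.
Step 2 — discriminant:
  Δ = trace² - 4·det = 64 - 28 = 36.
Step 3 — eigenvalues:
  λ = (trace ± √Δ)/2 = (8 ± 6)/2,
  λ_1 = 7,  λ_2 = 1.

Step 4 — unit eigenvector for λ_1: solve (Sigma - λ_1 I)v = 0. First row:
  (4 - 7)·v_x + (3)·v_y = 0, i.e. (-3)·v_x + (3)·v_y = 0,
  so v ∝ (b, λ_1 - a) = (3, 3) = u.
  ||u|| = √((3)² + (3)²) = √(18) ≈ 4.2426,
  v_1 = u/||u|| ≈ (0.7071, 0.7071) (||v_1|| = 1).

λ_1 = 7,  λ_2 = 1;  v_1 ≈ (0.7071, 0.7071)


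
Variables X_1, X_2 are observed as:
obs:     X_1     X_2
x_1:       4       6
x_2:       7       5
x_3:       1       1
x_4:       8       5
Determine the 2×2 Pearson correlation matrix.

Step 1 — column means:
  mean(X_1) = (4 + 7 + 1 + 8) / 4 = 20/4 = 5
  mean(X_2) = (6 + 5 + 1 + 5) / 4 = 17/4 = 4.25

Step 2 — sample variances and covariances s[i,j] = (1/(n-1)) · Σ_k (x_{k,i} - mean_i) · (x_{k,j} - mean_j), with n-1 = 3:
  s[X_1,X_1] = ((-1)·(-1) + (2)·(2) + (-4)·(-4) + (3)·(3)) / 3 = 30/3 = 10
  s[X_1,X_2] = ((-1)·(1.75) + (2)·(0.75) + (-4)·(-3.25) + (3)·(0.75)) / 3 = 15/3 = 5
  s[X_2,X_2] = ((1.75)·(1.75) + (0.75)·(0.75) + (-3.25)·(-3.25) + (0.75)·(0.75)) / 3 = 14.75/3 = 4.9167
  Sample standard deviations s_i = √(s[i,i]):
  s(X_1) = √(10) = 3.1623
  s(X_2) = √(4.9167) = 2.2174

Step 3 — r_{ij} = s_{ij} / (s_i · s_j):
  r[X_1,X_1] = 1 (diagonal).
  r[X_1,X_2] = 5 / (3.1623 · 2.2174) = 5 / 7.0119 = 0.7131
  r[X_2,X_2] = 1 (diagonal).

R is symmetric with unit diagonal. Assembling:

R = [[1, 0.7131],
 [0.7131, 1]]


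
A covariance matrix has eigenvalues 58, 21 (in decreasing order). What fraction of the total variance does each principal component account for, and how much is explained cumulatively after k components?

Step 1 — total variance = trace(Sigma) = Σ λ_i = 58 + 21 = 79.

Step 2 — fraction explained by component i = λ_i / Σ λ:
  PC1: 58/79 = 0.7342
  PC2: 21/79 = 0.2658

Step 3 — cumulative fraction after k components = (λ_1 + ... + λ_k) / Σ λ:
  k = 1: 58/79 = 0.7342
  k = 2: (58 + 21)/79 = 79/79 = 1

Summary (fraction, with percent):

explained: PC1 0.7342 (73.42%), PC2 0.2658 (26.58%);  cumulative: 0.7342, 1


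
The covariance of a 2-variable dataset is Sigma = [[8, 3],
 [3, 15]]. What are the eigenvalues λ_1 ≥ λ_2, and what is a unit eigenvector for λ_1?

Step 1 — characteristic polynomial of 2×2 Sigma:
  det(Sigma - λI) = λ² - trace · λ + det = 0.
  trace = 8 + 15 = 23, det = 8·15 - (3)² = 111.
Step 2 — discriminant:
  Δ = trace² - 4·det = 529 - 444 = 85.
Step 3 — eigenvalues:
  λ = (trace ± √Δ)/2 = (23 ± 9.2195)/2,
  λ_1 = 16.1098,  λ_2 = 6.8902.

Step 4 — unit eigenvector for λ_1: solve (Sigma - λ_1 I)v = 0. First row:
  (8 - 16.1098)·v_x + (3)·v_y = 0, i.e. (-8.1098)·v_x + (3)·v_y = 0,
  so v ∝ (b, λ_1 - a) = (3, 8.1098) = u.
  ||u|| = √((3)² + (8.1098)²) = √(74.7684) ≈ 8.6469,
  v_1 = u/||u|| ≈ (0.3469, 0.9379) (||v_1|| = 1).

λ_1 = 16.1098,  λ_2 = 6.8902;  v_1 ≈ (0.3469, 0.9379)


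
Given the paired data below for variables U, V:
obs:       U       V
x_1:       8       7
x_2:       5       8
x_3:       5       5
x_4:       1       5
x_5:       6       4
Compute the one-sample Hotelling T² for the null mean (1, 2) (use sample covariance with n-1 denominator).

Step 1 — sample mean vector:
  mean(U) = (8 + 5 + 5 + 1 + 6) / 5 = 25/5 = 5
  mean(V) = (7 + 8 + 5 + 5 + 4) / 5 = 29/5 = 5.8
  x̄ = (5, 5.8),  deviation x̄ - mu_0 = (5, 5.8) - (1, 2) = (4, 3.8).

Step 2 — sample covariance matrix, S[i,j] = (1/(n-1)) · Σ_k (x_{k,i} - mean_i) · (x_{k,j} - mean_j), divisor n-1 = 4:
  S[U,U] = ((3)·(3) + (0)·(0) + (0)·(0) + (-4)·(-4) + (1)·(1)) / 4 = 26/4 = 6.5
  S[U,V] = ((3)·(1.2) + (0)·(2.2) + (0)·(-0.8) + (-4)·(-0.8) + (1)·(-1.8)) / 4 = 5/4 = 1.25
  S[V,V] = ((1.2)·(1.2) + (2.2)·(2.2) + (-0.8)·(-0.8) + (-0.8)·(-0.8) + (-1.8)·(-1.8)) / 4 = 10.8/4 = 2.7
  S = [[6.5, 1.25],
 [1.25, 2.7]].

Step 3 — invert S. det(S) = 6.5·2.7 - (1.25)² = 15.9875.
  S^{-1} = (1/det) · [[d, -b], [-b, a]] = [[0.1689, -0.0782],
 [-0.0782, 0.4066]].

Step 4 — quadratic form (x̄ - mu_0)^T · S^{-1} · (x̄ - mu_0):
  S^{-1} · (x̄ - mu_0) = (0.3784, 1.2322),
  (x̄ - mu_0)^T · [...] = (4)·(0.3784) + (3.8)·(1.2322) = 6.1961.

Step 5 — scale by n: T² = 5 · 6.1961 = 30.9805.

T² ≈ 30.9805


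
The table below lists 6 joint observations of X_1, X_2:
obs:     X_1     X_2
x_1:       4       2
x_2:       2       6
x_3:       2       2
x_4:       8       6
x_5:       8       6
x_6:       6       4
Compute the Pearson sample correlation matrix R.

Step 1 — column means:
  mean(X_1) = (4 + 2 + 2 + 8 + 8 + 6) / 6 = 30/6 = 5
  mean(X_2) = (2 + 6 + 2 + 6 + 6 + 4) / 6 = 26/6 = 4.3333

Step 2 — sample variances and covariances s[i,j] = (1/(n-1)) · Σ_k (x_{k,i} - mean_i) · (x_{k,j} - mean_j), with n-1 = 5:
  s[X_1,X_1] = ((-1)·(-1) + (-3)·(-3) + (-3)·(-3) + (3)·(3) + (3)·(3) + (1)·(1)) / 5 = 38/5 = 7.6
  s[X_1,X_2] = ((-1)·(-2.3333) + (-3)·(1.6667) + (-3)·(-2.3333) + (3)·(1.6667) + (3)·(1.6667) + (1)·(-0.3333)) / 5 = 14/5 = 2.8
  s[X_2,X_2] = ((-2.3333)·(-2.3333) + (1.6667)·(1.6667) + (-2.3333)·(-2.3333) + (1.6667)·(1.6667) + (1.6667)·(1.6667) + (-0.3333)·(-0.3333)) / 5 = 19.3333/5 = 3.8667
  Sample standard deviations s_i = √(s[i,i]):
  s(X_1) = √(7.6) = 2.7568
  s(X_2) = √(3.8667) = 1.9664

Step 3 — r_{ij} = s_{ij} / (s_i · s_j):
  r[X_1,X_1] = 1 (diagonal).
  r[X_1,X_2] = 2.8 / (2.7568 · 1.9664) = 2.8 / 5.4209 = 0.5165
  r[X_2,X_2] = 1 (diagonal).

R is symmetric with unit diagonal. Assembling:

R = [[1, 0.5165],
 [0.5165, 1]]


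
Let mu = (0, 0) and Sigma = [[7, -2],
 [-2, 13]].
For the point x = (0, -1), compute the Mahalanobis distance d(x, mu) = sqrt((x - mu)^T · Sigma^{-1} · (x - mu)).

Step 1 — centre the observation: (x - mu) = (0, -1).

Step 2 — invert Sigma. det(Sigma) = 7·13 - (-2)² = 87.
  Sigma^{-1} = (1/det) · [[d, -b], [-b, a]] = [[0.1494, 0.023],
 [0.023, 0.0805]].

Step 3 — form the quadratic (x - mu)^T · Sigma^{-1} · (x - mu):
  Sigma^{-1} · (x - mu) = (-0.023, -0.0805).
  (x - mu)^T · [Sigma^{-1} · (x - mu)] = (0)·(-0.023) + (-1)·(-0.0805) = 0.0805.

Step 4 — take square root: d = √(0.0805) ≈ 0.2837.

d(x, mu) = √(0.0805) ≈ 0.2837


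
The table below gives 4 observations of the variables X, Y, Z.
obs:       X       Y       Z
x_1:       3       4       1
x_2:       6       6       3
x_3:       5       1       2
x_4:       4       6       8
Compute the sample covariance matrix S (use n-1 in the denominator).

Step 1 — column means:
  mean(X) = (3 + 6 + 5 + 4) / 4 = 18/4 = 4.5
  mean(Y) = (4 + 6 + 1 + 6) / 4 = 17/4 = 4.25
  mean(Z) = (1 + 3 + 2 + 8) / 4 = 14/4 = 3.5

Step 2 — sample covariance S[i,j] = (1/(n-1)) · Σ_k (x_{k,i} - mean_i) · (x_{k,j} - mean_j), with n-1 = 3.
  S[X,X] = ((-1.5)·(-1.5) + (1.5)·(1.5) + (0.5)·(0.5) + (-0.5)·(-0.5)) / 3 = 5/3 = 1.6667
  S[X,Y] = ((-1.5)·(-0.25) + (1.5)·(1.75) + (0.5)·(-3.25) + (-0.5)·(1.75)) / 3 = 0.5/3 = 0.1667
  S[X,Z] = ((-1.5)·(-2.5) + (1.5)·(-0.5) + (0.5)·(-1.5) + (-0.5)·(4.5)) / 3 = 0/3 = 0
  S[Y,Y] = ((-0.25)·(-0.25) + (1.75)·(1.75) + (-3.25)·(-3.25) + (1.75)·(1.75)) / 3 = 16.75/3 = 5.5833
  S[Y,Z] = ((-0.25)·(-2.5) + (1.75)·(-0.5) + (-3.25)·(-1.5) + (1.75)·(4.5)) / 3 = 12.5/3 = 4.1667
  S[Z,Z] = ((-2.5)·(-2.5) + (-0.5)·(-0.5) + (-1.5)·(-1.5) + (4.5)·(4.5)) / 3 = 29/3 = 9.6667

S is symmetric (S[j,i] = S[i,j]). Assembling:

S = [[1.6667, 0.1667, 0],
 [0.1667, 5.5833, 4.1667],
 [0, 4.1667, 9.6667]]


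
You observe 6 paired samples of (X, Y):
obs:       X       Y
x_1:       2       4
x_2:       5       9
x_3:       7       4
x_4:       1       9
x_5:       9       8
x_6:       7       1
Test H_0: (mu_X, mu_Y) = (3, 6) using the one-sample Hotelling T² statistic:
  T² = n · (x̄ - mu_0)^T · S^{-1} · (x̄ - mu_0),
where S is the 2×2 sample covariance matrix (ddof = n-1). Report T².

Step 1 — sample mean vector:
  mean(X) = (2 + 5 + 7 + 1 + 9 + 7) / 6 = 31/6 = 5.1667
  mean(Y) = (4 + 9 + 4 + 9 + 8 + 1) / 6 = 35/6 = 5.8333
  x̄ = (5.1667, 5.8333),  deviation x̄ - mu_0 = (5.1667, 5.8333) - (3, 6) = (2.1667, -0.1667).

Step 2 — sample covariance matrix, S[i,j] = (1/(n-1)) · Σ_k (x_{k,i} - mean_i) · (x_{k,j} - mean_j), divisor n-1 = 5:
  S[X,X] = ((-3.1667)·(-3.1667) + (-0.1667)·(-0.1667) + (1.8333)·(1.8333) + (-4.1667)·(-4.1667) + (3.8333)·(3.8333) + (1.8333)·(1.8333)) / 5 = 48.8333/5 = 9.7667
  S[X,Y] = ((-3.1667)·(-1.8333) + (-0.1667)·(3.1667) + (1.8333)·(-1.8333) + (-4.1667)·(3.1667) + (3.8333)·(2.1667) + (1.8333)·(-4.8333)) / 5 = -11.8333/5 = -2.3667
  S[Y,Y] = ((-1.8333)·(-1.8333) + (3.1667)·(3.1667) + (-1.8333)·(-1.8333) + (3.1667)·(3.1667) + (2.1667)·(2.1667) + (-4.8333)·(-4.8333)) / 5 = 54.8333/5 = 10.9667
  S = [[9.7667, -2.3667],
 [-2.3667, 10.9667]].

Step 3 — invert S. det(S) = 9.7667·10.9667 - (-2.3667)² = 101.5067.
  S^{-1} = (1/det) · [[d, -b], [-b, a]] = [[0.108, 0.0233],
 [0.0233, 0.0962]].

Step 4 — quadratic form (x̄ - mu_0)^T · S^{-1} · (x̄ - mu_0):
  S^{-1} · (x̄ - mu_0) = (0.2302, 0.0345),
  (x̄ - mu_0)^T · [...] = (2.1667)·(0.2302) + (-0.1667)·(0.0345) = 0.493.

Step 5 — scale by n: T² = 6 · 0.493 = 2.9581.

T² ≈ 2.9581


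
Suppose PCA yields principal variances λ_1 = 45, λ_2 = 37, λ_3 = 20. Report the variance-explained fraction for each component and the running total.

Step 1 — total variance = trace(Sigma) = Σ λ_i = 45 + 37 + 20 = 102.

Step 2 — fraction explained by component i = λ_i / Σ λ:
  PC1: 45/102 = 0.4412
  PC2: 37/102 = 0.3627
  PC3: 20/102 = 0.1961

Step 3 — cumulative fraction after k components = (λ_1 + ... + λ_k) / Σ λ:
  k = 1: 45/102 = 0.4412
  k = 2: (45 + 37)/102 = 82/102 = 0.8039
  k = 3: (45 + 37 + 20)/102 = 102/102 = 1

Summary (fraction, with percent):

explained: PC1 0.4412 (44.12%), PC2 0.3627 (36.27%), PC3 0.1961 (19.61%);  cumulative: 0.4412, 0.8039, 1


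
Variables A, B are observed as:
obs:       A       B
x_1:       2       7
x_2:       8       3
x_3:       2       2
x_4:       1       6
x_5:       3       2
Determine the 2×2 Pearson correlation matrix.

Step 1 — column means:
  mean(A) = (2 + 8 + 2 + 1 + 3) / 5 = 16/5 = 3.2
  mean(B) = (7 + 3 + 2 + 6 + 2) / 5 = 20/5 = 4

Step 2 — sample variances and covariances s[i,j] = (1/(n-1)) · Σ_k (x_{k,i} - mean_i) · (x_{k,j} - mean_j), with n-1 = 4:
  s[A,A] = ((-1.2)·(-1.2) + (4.8)·(4.8) + (-1.2)·(-1.2) + (-2.2)·(-2.2) + (-0.2)·(-0.2)) / 4 = 30.8/4 = 7.7
  s[A,B] = ((-1.2)·(3) + (4.8)·(-1) + (-1.2)·(-2) + (-2.2)·(2) + (-0.2)·(-2)) / 4 = -10/4 = -2.5
  s[B,B] = ((3)·(3) + (-1)·(-1) + (-2)·(-2) + (2)·(2) + (-2)·(-2)) / 4 = 22/4 = 5.5
  Sample standard deviations s_i = √(s[i,i]):
  s(A) = √(7.7) = 2.7749
  s(B) = √(5.5) = 2.3452

Step 3 — r_{ij} = s_{ij} / (s_i · s_j):
  r[A,A] = 1 (diagonal).
  r[A,B] = -2.5 / (2.7749 · 2.3452) = -2.5 / 6.5077 = -0.3842
  r[B,B] = 1 (diagonal).

R is symmetric with unit diagonal. Assembling:

R = [[1, -0.3842],
 [-0.3842, 1]]


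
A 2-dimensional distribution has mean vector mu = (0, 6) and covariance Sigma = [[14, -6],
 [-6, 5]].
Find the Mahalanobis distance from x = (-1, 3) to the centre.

Step 1 — centre the observation: (x - mu) = (-1, -3).

Step 2 — invert Sigma. det(Sigma) = 14·5 - (-6)² = 34.
  Sigma^{-1} = (1/det) · [[d, -b], [-b, a]] = [[0.1471, 0.1765],
 [0.1765, 0.4118]].

Step 3 — form the quadratic (x - mu)^T · Sigma^{-1} · (x - mu):
  Sigma^{-1} · (x - mu) = (-0.6765, -1.4118).
  (x - mu)^T · [Sigma^{-1} · (x - mu)] = (-1)·(-0.6765) + (-3)·(-1.4118) = 4.9118.

Step 4 — take square root: d = √(4.9118) ≈ 2.2163.

d(x, mu) = √(4.9118) ≈ 2.2163


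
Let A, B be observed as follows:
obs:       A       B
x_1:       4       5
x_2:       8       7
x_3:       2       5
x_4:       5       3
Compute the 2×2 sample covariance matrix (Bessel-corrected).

Step 1 — column means:
  mean(A) = (4 + 8 + 2 + 5) / 4 = 19/4 = 4.75
  mean(B) = (5 + 7 + 5 + 3) / 4 = 20/4 = 5

Step 2 — sample covariance S[i,j] = (1/(n-1)) · Σ_k (x_{k,i} - mean_i) · (x_{k,j} - mean_j), with n-1 = 3.
  S[A,A] = ((-0.75)·(-0.75) + (3.25)·(3.25) + (-2.75)·(-2.75) + (0.25)·(0.25)) / 3 = 18.75/3 = 6.25
  S[A,B] = ((-0.75)·(0) + (3.25)·(2) + (-2.75)·(0) + (0.25)·(-2)) / 3 = 6/3 = 2
  S[B,B] = ((0)·(0) + (2)·(2) + (0)·(0) + (-2)·(-2)) / 3 = 8/3 = 2.6667

S is symmetric (S[j,i] = S[i,j]). Assembling:

S = [[6.25, 2],
 [2, 2.6667]]


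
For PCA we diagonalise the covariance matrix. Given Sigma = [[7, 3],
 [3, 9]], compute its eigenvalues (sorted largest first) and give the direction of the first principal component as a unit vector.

Step 1 — characteristic polynomial of 2×2 Sigma:
  det(Sigma - λI) = λ² - trace · λ + det = 0.
  trace = 7 + 9 = 16, det = 7·9 - (3)² = 54.
Step 2 — discriminant:
  Δ = trace² - 4·det = 256 - 216 = 40.
Step 3 — eigenvalues:
  λ = (trace ± √Δ)/2 = (16 ± 6.3246)/2,
  λ_1 = 11.1623,  λ_2 = 4.8377.

Step 4 — unit eigenvector for λ_1: solve (Sigma - λ_1 I)v = 0. First row:
  (7 - 11.1623)·v_x + (3)·v_y = 0, i.e. (-4.1623)·v_x + (3)·v_y = 0,
  so v ∝ (b, λ_1 - a) = (3, 4.1623) = u.
  ||u|| = √((3)² + (4.1623)²) = √(26.3246) ≈ 5.1307,
  v_1 = u/||u|| ≈ (0.5847, 0.8112) (||v_1|| = 1).

λ_1 = 11.1623,  λ_2 = 4.8377;  v_1 ≈ (0.5847, 0.8112)


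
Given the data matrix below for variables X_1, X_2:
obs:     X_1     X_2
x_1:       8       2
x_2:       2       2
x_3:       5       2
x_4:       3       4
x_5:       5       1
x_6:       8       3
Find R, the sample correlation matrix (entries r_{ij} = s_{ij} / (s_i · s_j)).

Step 1 — column means:
  mean(X_1) = (8 + 2 + 5 + 3 + 5 + 8) / 6 = 31/6 = 5.1667
  mean(X_2) = (2 + 2 + 2 + 4 + 1 + 3) / 6 = 14/6 = 2.3333

Step 2 — sample variances and covariances s[i,j] = (1/(n-1)) · Σ_k (x_{k,i} - mean_i) · (x_{k,j} - mean_j), with n-1 = 5:
  s[X_1,X_1] = ((2.8333)·(2.8333) + (-3.1667)·(-3.1667) + (-0.1667)·(-0.1667) + (-2.1667)·(-2.1667) + (-0.1667)·(-0.1667) + (2.8333)·(2.8333)) / 5 = 30.8333/5 = 6.1667
  s[X_1,X_2] = ((2.8333)·(-0.3333) + (-3.1667)·(-0.3333) + (-0.1667)·(-0.3333) + (-2.1667)·(1.6667) + (-0.1667)·(-1.3333) + (2.8333)·(0.6667)) / 5 = -1.3333/5 = -0.2667
  s[X_2,X_2] = ((-0.3333)·(-0.3333) + (-0.3333)·(-0.3333) + (-0.3333)·(-0.3333) + (1.6667)·(1.6667) + (-1.3333)·(-1.3333) + (0.6667)·(0.6667)) / 5 = 5.3333/5 = 1.0667
  Sample standard deviations s_i = √(s[i,i]):
  s(X_1) = √(6.1667) = 2.4833
  s(X_2) = √(1.0667) = 1.0328

Step 3 — r_{ij} = s_{ij} / (s_i · s_j):
  r[X_1,X_1] = 1 (diagonal).
  r[X_1,X_2] = -0.2667 / (2.4833 · 1.0328) = -0.2667 / 2.5647 = -0.104
  r[X_2,X_2] = 1 (diagonal).

R is symmetric with unit diagonal. Assembling:

R = [[1, -0.104],
 [-0.104, 1]]


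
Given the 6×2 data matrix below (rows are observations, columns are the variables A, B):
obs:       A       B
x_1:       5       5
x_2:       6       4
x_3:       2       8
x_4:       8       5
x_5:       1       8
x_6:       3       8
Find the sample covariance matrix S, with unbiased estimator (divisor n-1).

Step 1 — column means:
  mean(A) = (5 + 6 + 2 + 8 + 1 + 3) / 6 = 25/6 = 4.1667
  mean(B) = (5 + 4 + 8 + 5 + 8 + 8) / 6 = 38/6 = 6.3333

Step 2 — sample covariance S[i,j] = (1/(n-1)) · Σ_k (x_{k,i} - mean_i) · (x_{k,j} - mean_j), with n-1 = 5.
  S[A,A] = ((0.8333)·(0.8333) + (1.8333)·(1.8333) + (-2.1667)·(-2.1667) + (3.8333)·(3.8333) + (-3.1667)·(-3.1667) + (-1.1667)·(-1.1667)) / 5 = 34.8333/5 = 6.9667
  S[A,B] = ((0.8333)·(-1.3333) + (1.8333)·(-2.3333) + (-2.1667)·(1.6667) + (3.8333)·(-1.3333) + (-3.1667)·(1.6667) + (-1.1667)·(1.6667)) / 5 = -21.3333/5 = -4.2667
  S[B,B] = ((-1.3333)·(-1.3333) + (-2.3333)·(-2.3333) + (1.6667)·(1.6667) + (-1.3333)·(-1.3333) + (1.6667)·(1.6667) + (1.6667)·(1.6667)) / 5 = 17.3333/5 = 3.4667

S is symmetric (S[j,i] = S[i,j]). Assembling:

S = [[6.9667, -4.2667],
 [-4.2667, 3.4667]]


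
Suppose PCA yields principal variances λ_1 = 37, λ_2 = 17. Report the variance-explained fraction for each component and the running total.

Step 1 — total variance = trace(Sigma) = Σ λ_i = 37 + 17 = 54.

Step 2 — fraction explained by component i = λ_i / Σ λ:
  PC1: 37/54 = 0.6852
  PC2: 17/54 = 0.3148

Step 3 — cumulative fraction after k components = (λ_1 + ... + λ_k) / Σ λ:
  k = 1: 37/54 = 0.6852
  k = 2: (37 + 17)/54 = 54/54 = 1

Summary (fraction, with percent):

explained: PC1 0.6852 (68.52%), PC2 0.3148 (31.48%);  cumulative: 0.6852, 1


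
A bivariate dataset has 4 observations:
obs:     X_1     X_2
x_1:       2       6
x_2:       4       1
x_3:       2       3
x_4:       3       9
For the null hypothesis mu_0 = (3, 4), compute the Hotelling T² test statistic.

Step 1 — sample mean vector:
  mean(X_1) = (2 + 4 + 2 + 3) / 4 = 11/4 = 2.75
  mean(X_2) = (6 + 1 + 3 + 9) / 4 = 19/4 = 4.75
  x̄ = (2.75, 4.75),  deviation x̄ - mu_0 = (2.75, 4.75) - (3, 4) = (-0.25, 0.75).

Step 2 — sample covariance matrix, S[i,j] = (1/(n-1)) · Σ_k (x_{k,i} - mean_i) · (x_{k,j} - mean_j), divisor n-1 = 3:
  S[X_1,X_1] = ((-0.75)·(-0.75) + (1.25)·(1.25) + (-0.75)·(-0.75) + (0.25)·(0.25)) / 3 = 2.75/3 = 0.9167
  S[X_1,X_2] = ((-0.75)·(1.25) + (1.25)·(-3.75) + (-0.75)·(-1.75) + (0.25)·(4.25)) / 3 = -3.25/3 = -1.0833
  S[X_2,X_2] = ((1.25)·(1.25) + (-3.75)·(-3.75) + (-1.75)·(-1.75) + (4.25)·(4.25)) / 3 = 36.75/3 = 12.25
  S = [[0.9167, -1.0833],
 [-1.0833, 12.25]].

Step 3 — invert S. det(S) = 0.9167·12.25 - (-1.0833)² = 10.0556.
  S^{-1} = (1/det) · [[d, -b], [-b, a]] = [[1.2182, 0.1077],
 [0.1077, 0.0912]].

Step 4 — quadratic form (x̄ - mu_0)^T · S^{-1} · (x̄ - mu_0):
  S^{-1} · (x̄ - mu_0) = (-0.2238, 0.0414),
  (x̄ - mu_0)^T · [...] = (-0.25)·(-0.2238) + (0.75)·(0.0414) = 0.087.

Step 5 — scale by n: T² = 4 · 0.087 = 0.3481.

T² ≈ 0.3481


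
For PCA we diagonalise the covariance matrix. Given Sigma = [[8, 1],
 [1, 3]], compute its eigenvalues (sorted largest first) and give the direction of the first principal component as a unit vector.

Step 1 — characteristic polynomial of 2×2 Sigma:
  det(Sigma - λI) = λ² - trace · λ + det = 0.
  trace = 8 + 3 = 11, det = 8·3 - (1)² = 23.
Step 2 — discriminant:
  Δ = trace² - 4·det = 121 - 92 = 29.
Step 3 — eigenvalues:
  λ = (trace ± √Δ)/2 = (11 ± 5.3852)/2,
  λ_1 = 8.1926,  λ_2 = 2.8074.

Step 4 — unit eigenvector for λ_1: solve (Sigma - λ_1 I)v = 0. First row:
  (8 - 8.1926)·v_x + (1)·v_y = 0, i.e. (-0.1926)·v_x + (1)·v_y = 0,
  so v ∝ (b, λ_1 - a) = (1, 0.1926) = u.
  ||u|| = √((1)² + (0.1926)²) = √(1.0371) ≈ 1.0184,
  v_1 = u/||u|| ≈ (0.982, 0.1891) (||v_1|| = 1).

λ_1 = 8.1926,  λ_2 = 2.8074;  v_1 ≈ (0.982, 0.1891)


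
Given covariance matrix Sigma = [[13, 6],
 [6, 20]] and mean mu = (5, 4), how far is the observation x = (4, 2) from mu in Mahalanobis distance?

Step 1 — centre the observation: (x - mu) = (-1, -2).

Step 2 — invert Sigma. det(Sigma) = 13·20 - (6)² = 224.
  Sigma^{-1} = (1/det) · [[d, -b], [-b, a]] = [[0.0893, -0.0268],
 [-0.0268, 0.058]].

Step 3 — form the quadratic (x - mu)^T · Sigma^{-1} · (x - mu):
  Sigma^{-1} · (x - mu) = (-0.0357, -0.0893).
  (x - mu)^T · [Sigma^{-1} · (x - mu)] = (-1)·(-0.0357) + (-2)·(-0.0893) = 0.2143.

Step 4 — take square root: d = √(0.2143) ≈ 0.4629.

d(x, mu) = √(0.2143) ≈ 0.4629


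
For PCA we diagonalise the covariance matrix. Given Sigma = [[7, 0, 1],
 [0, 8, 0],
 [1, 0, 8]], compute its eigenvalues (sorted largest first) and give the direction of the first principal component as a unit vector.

Step 1 — characteristic polynomial p(λ) = det(λI - Sigma) = λ³ - tr·λ² + c_1·λ - det, where tr = trace, c_1 = sum of the principal 2×2 minors, det = det(Sigma):
  tr = 7 + 8 + 8 = 23,
  c_1 = (7·8 - (0)²) + (7·8 - (1)²) + (8·8 - (0)²) = 56 + 55 + 64 = 175,
  det = 7·(8·8 - (0)²) - (0)·((0)·8 - (0)·(1)) + (1)·((0)·(0) - 8·(1)) = 7·(64) - (0)·(0) + (1)·(-8) = 440.
  So p(λ) = λ³ - 23λ² + 175λ - 440.
Step 2 — look for an integer root (rational root theorem: any rational root is an integer divisor of 440). Testing λ = 8:
  p(8) = 512 - 1472 + 1400 - 440 = 0  ✓
  Dividing out (λ - 8): p(λ) = (λ - 8)(λ² - 15λ + 55).
Step 3 — remaining eigenvalues from the quadratic λ² - 15λ + 55 = 0:
  Δ = 15² - 4·55 = 225 - 220 = 5,  λ = (15 ± √5)/2 = (15 ± 2.2361)/2 ≈ 8.618 or 6.382.
  Sorted: λ_1 = 8.618,  λ_2 = 8,  λ_3 = 6.382  (check: sum = 23 = tr ✓).

Step 4 — unit eigenvector for λ_1 ≈ 8.618: v spans the null space of (Sigma - λ_1 I), whose rows are
  r_1 = (-1.618, 0, 1),  r_2 = (0, -0.618, 0),  r_3 = (1, 0, -0.618).
  v is orthogonal to every row, so take v ∝ r_1 × r_2 = ((0)·(0) - (1)·(-0.618), (1)·(0) - (-1.618)·(0), (-1.618)·(-0.618) - (0)·(0)) ≈ (0.618, 0, 1).
  Let u = (0.618, 0, 1).
  ||u|| = √((0.618)² + (0)² + (1)²) = √(1.382) ≈ 1.1756,  v_1 = u/||u|| ≈ (0.5257, 0, 0.8507) (||v_1|| = 1).

λ_1 = 8.618,  λ_2 = 8,  λ_3 = 6.382;  v_1 ≈ (0.5257, 0, 0.8507)


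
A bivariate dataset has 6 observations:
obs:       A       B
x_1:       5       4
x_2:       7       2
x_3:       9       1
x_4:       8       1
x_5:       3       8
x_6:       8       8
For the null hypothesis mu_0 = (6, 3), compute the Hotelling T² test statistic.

Step 1 — sample mean vector:
  mean(A) = (5 + 7 + 9 + 8 + 3 + 8) / 6 = 40/6 = 6.6667
  mean(B) = (4 + 2 + 1 + 1 + 8 + 8) / 6 = 24/6 = 4
  x̄ = (6.6667, 4),  deviation x̄ - mu_0 = (6.6667, 4) - (6, 3) = (0.6667, 1).

Step 2 — sample covariance matrix, S[i,j] = (1/(n-1)) · Σ_k (x_{k,i} - mean_i) · (x_{k,j} - mean_j), divisor n-1 = 5:
  S[A,A] = ((-1.6667)·(-1.6667) + (0.3333)·(0.3333) + (2.3333)·(2.3333) + (1.3333)·(1.3333) + (-3.6667)·(-3.6667) + (1.3333)·(1.3333)) / 5 = 25.3333/5 = 5.0667
  S[A,B] = ((-1.6667)·(0) + (0.3333)·(-2) + (2.3333)·(-3) + (1.3333)·(-3) + (-3.6667)·(4) + (1.3333)·(4)) / 5 = -21/5 = -4.2
  S[B,B] = ((0)·(0) + (-2)·(-2) + (-3)·(-3) + (-3)·(-3) + (4)·(4) + (4)·(4)) / 5 = 54/5 = 10.8
  S = [[5.0667, -4.2],
 [-4.2, 10.8]].

Step 3 — invert S. det(S) = 5.0667·10.8 - (-4.2)² = 37.08.
  S^{-1} = (1/det) · [[d, -b], [-b, a]] = [[0.2913, 0.1133],
 [0.1133, 0.1366]].

Step 4 — quadratic form (x̄ - mu_0)^T · S^{-1} · (x̄ - mu_0):
  S^{-1} · (x̄ - mu_0) = (0.3074, 0.2122),
  (x̄ - mu_0)^T · [...] = (0.6667)·(0.3074) + (1)·(0.2122) = 0.4171.

Step 5 — scale by n: T² = 6 · 0.4171 = 2.5027.

T² ≈ 2.5027


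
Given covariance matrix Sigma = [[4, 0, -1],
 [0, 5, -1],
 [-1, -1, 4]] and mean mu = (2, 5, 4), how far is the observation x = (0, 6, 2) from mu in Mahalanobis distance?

Step 1 — centre the observation: (x - mu) = (-2, 1, -2).

Step 2 — invert Sigma (cofactor / det for 3×3, or solve directly):
  Sigma^{-1} = [[0.2676, 0.0141, 0.0704],
 [0.0141, 0.2113, 0.0563],
 [0.0704, 0.0563, 0.2817]].

Step 3 — form the quadratic (x - mu)^T · Sigma^{-1} · (x - mu):
  Sigma^{-1} · (x - mu) = (-0.662, 0.0704, -0.6479).
  (x - mu)^T · [Sigma^{-1} · (x - mu)] = (-2)·(-0.662) + (1)·(0.0704) + (-2)·(-0.6479) = 2.6901.

Step 4 — take square root: d = √(2.6901) ≈ 1.6402.

d(x, mu) = √(2.6901) ≈ 1.6402


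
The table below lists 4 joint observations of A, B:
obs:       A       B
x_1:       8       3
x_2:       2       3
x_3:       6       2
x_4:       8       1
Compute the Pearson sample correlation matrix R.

Step 1 — column means:
  mean(A) = (8 + 2 + 6 + 8) / 4 = 24/4 = 6
  mean(B) = (3 + 3 + 2 + 1) / 4 = 9/4 = 2.25

Step 2 — sample variances and covariances s[i,j] = (1/(n-1)) · Σ_k (x_{k,i} - mean_i) · (x_{k,j} - mean_j), with n-1 = 3:
  s[A,A] = ((2)·(2) + (-4)·(-4) + (0)·(0) + (2)·(2)) / 3 = 24/3 = 8
  s[A,B] = ((2)·(0.75) + (-4)·(0.75) + (0)·(-0.25) + (2)·(-1.25)) / 3 = -4/3 = -1.3333
  s[B,B] = ((0.75)·(0.75) + (0.75)·(0.75) + (-0.25)·(-0.25) + (-1.25)·(-1.25)) / 3 = 2.75/3 = 0.9167
  Sample standard deviations s_i = √(s[i,i]):
  s(A) = √(8) = 2.8284
  s(B) = √(0.9167) = 0.9574

Step 3 — r_{ij} = s_{ij} / (s_i · s_j):
  r[A,A] = 1 (diagonal).
  r[A,B] = -1.3333 / (2.8284 · 0.9574) = -1.3333 / 2.708 = -0.4924
  r[B,B] = 1 (diagonal).

R is symmetric with unit diagonal. Assembling:

R = [[1, -0.4924],
 [-0.4924, 1]]


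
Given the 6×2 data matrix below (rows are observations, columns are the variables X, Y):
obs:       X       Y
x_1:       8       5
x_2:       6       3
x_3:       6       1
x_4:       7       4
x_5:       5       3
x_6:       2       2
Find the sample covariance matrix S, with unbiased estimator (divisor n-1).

Step 1 — column means:
  mean(X) = (8 + 6 + 6 + 7 + 5 + 2) / 6 = 34/6 = 5.6667
  mean(Y) = (5 + 3 + 1 + 4 + 3 + 2) / 6 = 18/6 = 3

Step 2 — sample covariance S[i,j] = (1/(n-1)) · Σ_k (x_{k,i} - mean_i) · (x_{k,j} - mean_j), with n-1 = 5.
  S[X,X] = ((2.3333)·(2.3333) + (0.3333)·(0.3333) + (0.3333)·(0.3333) + (1.3333)·(1.3333) + (-0.6667)·(-0.6667) + (-3.6667)·(-3.6667)) / 5 = 21.3333/5 = 4.2667
  S[X,Y] = ((2.3333)·(2) + (0.3333)·(0) + (0.3333)·(-2) + (1.3333)·(1) + (-0.6667)·(0) + (-3.6667)·(-1)) / 5 = 9/5 = 1.8
  S[Y,Y] = ((2)·(2) + (0)·(0) + (-2)·(-2) + (1)·(1) + (0)·(0) + (-1)·(-1)) / 5 = 10/5 = 2

S is symmetric (S[j,i] = S[i,j]). Assembling:

S = [[4.2667, 1.8],
 [1.8, 2]]


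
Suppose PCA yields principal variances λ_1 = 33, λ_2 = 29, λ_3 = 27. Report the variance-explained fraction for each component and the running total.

Step 1 — total variance = trace(Sigma) = Σ λ_i = 33 + 29 + 27 = 89.

Step 2 — fraction explained by component i = λ_i / Σ λ:
  PC1: 33/89 = 0.3708
  PC2: 29/89 = 0.3258
  PC3: 27/89 = 0.3034

Step 3 — cumulative fraction after k components = (λ_1 + ... + λ_k) / Σ λ:
  k = 1: 33/89 = 0.3708
  k = 2: (33 + 29)/89 = 62/89 = 0.6966
  k = 3: (33 + 29 + 27)/89 = 89/89 = 1

Summary (fraction, with percent):

explained: PC1 0.3708 (37.08%), PC2 0.3258 (32.58%), PC3 0.3034 (30.34%);  cumulative: 0.3708, 0.6966, 1


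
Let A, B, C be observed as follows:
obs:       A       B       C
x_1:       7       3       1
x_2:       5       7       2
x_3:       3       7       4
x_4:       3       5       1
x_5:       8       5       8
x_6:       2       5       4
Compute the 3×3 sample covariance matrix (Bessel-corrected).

Step 1 — column means:
  mean(A) = (7 + 5 + 3 + 3 + 8 + 2) / 6 = 28/6 = 4.6667
  mean(B) = (3 + 7 + 7 + 5 + 5 + 5) / 6 = 32/6 = 5.3333
  mean(C) = (1 + 2 + 4 + 1 + 8 + 4) / 6 = 20/6 = 3.3333

Step 2 — sample covariance S[i,j] = (1/(n-1)) · Σ_k (x_{k,i} - mean_i) · (x_{k,j} - mean_j), with n-1 = 5.
  S[A,A] = ((2.3333)·(2.3333) + (0.3333)·(0.3333) + (-1.6667)·(-1.6667) + (-1.6667)·(-1.6667) + (3.3333)·(3.3333) + (-2.6667)·(-2.6667)) / 5 = 29.3333/5 = 5.8667
  S[A,B] = ((2.3333)·(-2.3333) + (0.3333)·(1.6667) + (-1.6667)·(1.6667) + (-1.6667)·(-0.3333) + (3.3333)·(-0.3333) + (-2.6667)·(-0.3333)) / 5 = -7.3333/5 = -1.4667
  S[A,C] = ((2.3333)·(-2.3333) + (0.3333)·(-1.3333) + (-1.6667)·(0.6667) + (-1.6667)·(-2.3333) + (3.3333)·(4.6667) + (-2.6667)·(0.6667)) / 5 = 10.6667/5 = 2.1333
  S[B,B] = ((-2.3333)·(-2.3333) + (1.6667)·(1.6667) + (1.6667)·(1.6667) + (-0.3333)·(-0.3333) + (-0.3333)·(-0.3333) + (-0.3333)·(-0.3333)) / 5 = 11.3333/5 = 2.2667
  S[B,C] = ((-2.3333)·(-2.3333) + (1.6667)·(-1.3333) + (1.6667)·(0.6667) + (-0.3333)·(-2.3333) + (-0.3333)·(4.6667) + (-0.3333)·(0.6667)) / 5 = 3.3333/5 = 0.6667
  S[C,C] = ((-2.3333)·(-2.3333) + (-1.3333)·(-1.3333) + (0.6667)·(0.6667) + (-2.3333)·(-2.3333) + (4.6667)·(4.6667) + (0.6667)·(0.6667)) / 5 = 35.3333/5 = 7.0667

S is symmetric (S[j,i] = S[i,j]). Assembling:

S = [[5.8667, -1.4667, 2.1333],
 [-1.4667, 2.2667, 0.6667],
 [2.1333, 0.6667, 7.0667]]
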